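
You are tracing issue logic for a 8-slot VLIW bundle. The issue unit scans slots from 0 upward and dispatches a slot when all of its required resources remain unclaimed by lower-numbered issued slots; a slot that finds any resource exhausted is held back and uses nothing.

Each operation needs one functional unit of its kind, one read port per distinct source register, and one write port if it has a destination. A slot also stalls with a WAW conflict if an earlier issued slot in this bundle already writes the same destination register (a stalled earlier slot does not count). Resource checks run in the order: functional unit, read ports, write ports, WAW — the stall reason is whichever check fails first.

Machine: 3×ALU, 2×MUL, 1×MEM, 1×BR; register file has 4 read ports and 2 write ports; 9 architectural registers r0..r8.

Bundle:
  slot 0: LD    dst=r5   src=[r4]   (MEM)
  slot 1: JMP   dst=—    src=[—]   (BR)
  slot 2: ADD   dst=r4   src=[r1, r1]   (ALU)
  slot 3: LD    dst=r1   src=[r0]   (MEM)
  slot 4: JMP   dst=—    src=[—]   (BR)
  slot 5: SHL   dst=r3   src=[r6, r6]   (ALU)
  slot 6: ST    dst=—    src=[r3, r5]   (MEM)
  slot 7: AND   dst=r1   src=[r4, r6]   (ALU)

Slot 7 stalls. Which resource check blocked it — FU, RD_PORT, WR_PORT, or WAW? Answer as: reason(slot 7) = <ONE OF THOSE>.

reason(slot 7) = WR_PORT

[0] MEM needs rd=1 wr=1: ok; after: ALU=3 MUL=2 MEM=0 BR=1, R=3, W=1
[1] BR needs rd=0 wr=0: ok; after: ALU=3 MUL=2 MEM=0 BR=0, R=3, W=1
[2] ALU needs rd=1 wr=1: ok; after: ALU=2 MUL=2 MEM=0 BR=0, R=2, W=0
[3] MEM needs rd=1 wr=1: FU; after: ALU=2 MUL=2 MEM=0 BR=0, R=2, W=0
[4] BR needs rd=0 wr=0: FU; after: ALU=2 MUL=2 MEM=0 BR=0, R=2, W=0
[5] ALU needs rd=1 wr=1: WR_PORT; after: ALU=2 MUL=2 MEM=0 BR=0, R=2, W=0
[6] MEM needs rd=2 wr=0: FU; after: ALU=2 MUL=2 MEM=0 BR=0, R=2, W=0
[7] ALU needs rd=2 wr=1: WR_PORT; after: ALU=2 MUL=2 MEM=0 BR=0, R=2, W=0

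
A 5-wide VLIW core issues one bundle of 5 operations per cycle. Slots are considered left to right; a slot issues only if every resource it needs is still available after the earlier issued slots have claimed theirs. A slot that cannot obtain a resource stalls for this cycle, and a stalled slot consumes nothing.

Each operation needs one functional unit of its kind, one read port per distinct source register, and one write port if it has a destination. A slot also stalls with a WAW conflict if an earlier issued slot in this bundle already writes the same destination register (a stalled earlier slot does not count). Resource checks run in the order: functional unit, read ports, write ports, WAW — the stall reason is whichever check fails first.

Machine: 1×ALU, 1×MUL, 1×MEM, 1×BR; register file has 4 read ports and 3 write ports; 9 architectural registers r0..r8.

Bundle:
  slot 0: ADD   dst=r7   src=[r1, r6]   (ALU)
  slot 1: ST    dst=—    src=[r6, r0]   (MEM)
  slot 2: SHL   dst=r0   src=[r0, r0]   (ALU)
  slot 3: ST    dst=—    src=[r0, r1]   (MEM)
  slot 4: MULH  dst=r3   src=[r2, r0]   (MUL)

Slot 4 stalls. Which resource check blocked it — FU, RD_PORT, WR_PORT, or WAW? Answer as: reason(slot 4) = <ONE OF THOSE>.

reason(slot 4) = RD_PORT

(0) want 1×ALU +2rd +1wr — yes → AL0|MU1|ME1|BR1|rd2|wr2
(1) want 1×MEM +2rd +0wr — yes → AL0|MU1|ME0|BR1|rd0|wr2
(2) want 1×ALU +1rd +1wr — FU → AL0|MU1|ME0|BR1|rd0|wr2
(3) want 1×MEM +2rd +0wr — FU → AL0|MU1|ME0|BR1|rd0|wr2
(4) want 1×MUL +2rd +1wr — RD_PORT → AL0|MU1|ME0|BR1|rd0|wr2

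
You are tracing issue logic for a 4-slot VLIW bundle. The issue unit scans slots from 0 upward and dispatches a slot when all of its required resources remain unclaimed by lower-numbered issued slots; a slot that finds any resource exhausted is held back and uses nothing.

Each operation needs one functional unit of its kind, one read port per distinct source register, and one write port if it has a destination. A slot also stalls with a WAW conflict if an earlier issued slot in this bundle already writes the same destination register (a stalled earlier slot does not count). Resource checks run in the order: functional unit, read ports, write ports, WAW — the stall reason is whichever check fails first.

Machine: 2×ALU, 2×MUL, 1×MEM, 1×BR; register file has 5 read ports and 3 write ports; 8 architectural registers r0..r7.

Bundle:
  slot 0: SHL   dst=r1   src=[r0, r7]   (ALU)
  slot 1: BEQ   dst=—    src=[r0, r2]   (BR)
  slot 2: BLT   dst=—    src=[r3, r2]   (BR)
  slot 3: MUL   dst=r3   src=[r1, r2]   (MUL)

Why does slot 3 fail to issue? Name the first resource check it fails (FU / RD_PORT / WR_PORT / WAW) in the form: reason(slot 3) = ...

[0] ALU needs rd=2 wr=1: ok; after: ALU=1 MUL=2 MEM=1 BR=1, R=3, W=2
[1] BR needs rd=2 wr=0: ok; after: ALU=1 MUL=2 MEM=1 BR=0, R=1, W=2
[2] BR needs rd=2 wr=0: FU; after: ALU=1 MUL=2 MEM=1 BR=0, R=1, W=2
[3] MUL needs rd=2 wr=1: RD_PORT; after: ALU=1 MUL=2 MEM=1 BR=0, R=1, W=2

reason(slot 3) = RD_PORT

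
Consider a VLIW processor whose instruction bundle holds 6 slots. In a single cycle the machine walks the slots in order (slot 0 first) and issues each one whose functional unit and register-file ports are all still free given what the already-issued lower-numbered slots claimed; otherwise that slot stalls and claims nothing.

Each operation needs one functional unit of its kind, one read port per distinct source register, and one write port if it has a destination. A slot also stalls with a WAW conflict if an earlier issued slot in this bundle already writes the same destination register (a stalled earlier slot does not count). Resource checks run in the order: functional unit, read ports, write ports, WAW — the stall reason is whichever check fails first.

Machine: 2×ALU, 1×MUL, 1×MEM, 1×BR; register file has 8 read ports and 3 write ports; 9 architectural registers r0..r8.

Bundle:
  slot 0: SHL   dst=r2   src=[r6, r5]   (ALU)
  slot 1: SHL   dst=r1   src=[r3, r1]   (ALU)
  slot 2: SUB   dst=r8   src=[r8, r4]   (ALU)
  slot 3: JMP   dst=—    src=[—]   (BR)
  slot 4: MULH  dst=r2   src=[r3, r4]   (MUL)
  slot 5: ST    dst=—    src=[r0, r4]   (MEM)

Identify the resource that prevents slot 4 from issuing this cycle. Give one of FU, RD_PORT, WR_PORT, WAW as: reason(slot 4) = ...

reason(slot 4) = WAW

(0) want 1×ALU +2rd +1wr — yes → AL1|MU1|ME1|BR1|rd6|wr2
(1) want 1×ALU +2rd +1wr — yes → AL0|MU1|ME1|BR1|rd4|wr1
(2) want 1×ALU +2rd +1wr — FU → AL0|MU1|ME1|BR1|rd4|wr1
(3) want 1×BR +0rd +0wr — yes → AL0|MU1|ME1|BR0|rd4|wr1
(4) want 1×MUL +2rd +1wr — WAW → AL0|MU1|ME1|BR0|rd4|wr1
(5) want 1×MEM +2rd +0wr — yes → AL0|MU1|ME0|BR0|rd2|wr1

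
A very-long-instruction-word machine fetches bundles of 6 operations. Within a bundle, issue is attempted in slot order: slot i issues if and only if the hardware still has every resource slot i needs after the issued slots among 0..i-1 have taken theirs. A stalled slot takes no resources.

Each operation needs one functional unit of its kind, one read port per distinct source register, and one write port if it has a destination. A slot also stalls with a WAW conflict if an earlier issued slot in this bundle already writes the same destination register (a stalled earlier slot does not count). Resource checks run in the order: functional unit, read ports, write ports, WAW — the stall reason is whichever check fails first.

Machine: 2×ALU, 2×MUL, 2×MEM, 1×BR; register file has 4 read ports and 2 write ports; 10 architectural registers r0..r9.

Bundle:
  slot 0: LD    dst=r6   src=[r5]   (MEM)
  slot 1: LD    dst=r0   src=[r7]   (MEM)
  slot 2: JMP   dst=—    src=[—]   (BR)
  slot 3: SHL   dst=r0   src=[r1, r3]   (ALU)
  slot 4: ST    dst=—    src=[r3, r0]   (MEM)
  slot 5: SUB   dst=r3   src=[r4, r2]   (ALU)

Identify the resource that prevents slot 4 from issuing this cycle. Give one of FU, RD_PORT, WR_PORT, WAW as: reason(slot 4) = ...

reason(slot 4) = FU

#0 MEM src=r5 dispatched  <A:2 Mu:2 Ld:1 B:1 rd:3 wr:1>
#1 MEM src=r7 dispatched  <A:2 Mu:2 Ld:0 B:1 rd:2 wr:0>
#2 BR src=- dispatched  <A:2 Mu:2 Ld:0 B:0 rd:2 wr:0>
#3 ALU src=r1,r3 held:WR_PORT  <A:2 Mu:2 Ld:0 B:0 rd:2 wr:0>
#4 MEM src=r3,r0 held:FU  <A:2 Mu:2 Ld:0 B:0 rd:2 wr:0>
#5 ALU src=r4,r2 held:WR_PORT  <A:2 Mu:2 Ld:0 B:0 rd:2 wr:0>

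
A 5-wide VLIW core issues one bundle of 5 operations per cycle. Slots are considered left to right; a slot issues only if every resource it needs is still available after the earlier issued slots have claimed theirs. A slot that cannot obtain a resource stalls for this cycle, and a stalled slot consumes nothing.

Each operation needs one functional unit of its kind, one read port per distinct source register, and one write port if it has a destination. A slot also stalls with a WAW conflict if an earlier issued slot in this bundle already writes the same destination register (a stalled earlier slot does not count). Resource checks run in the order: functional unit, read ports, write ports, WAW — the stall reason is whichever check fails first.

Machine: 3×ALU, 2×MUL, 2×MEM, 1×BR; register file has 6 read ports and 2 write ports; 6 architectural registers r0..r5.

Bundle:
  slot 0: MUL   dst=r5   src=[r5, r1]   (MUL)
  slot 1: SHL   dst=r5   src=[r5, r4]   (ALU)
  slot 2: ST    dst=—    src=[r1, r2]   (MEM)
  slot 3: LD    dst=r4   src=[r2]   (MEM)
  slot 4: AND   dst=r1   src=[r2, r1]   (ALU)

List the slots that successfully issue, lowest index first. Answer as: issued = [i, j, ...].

#0 MUL src=r5,r1 dispatched  <A:3 Mu:1 Ld:2 B:1 rd:4 wr:1>
#1 ALU src=r5,r4 held:WAW  <A:3 Mu:1 Ld:2 B:1 rd:4 wr:1>
#2 MEM src=r1,r2 dispatched  <A:3 Mu:1 Ld:1 B:1 rd:2 wr:1>
#3 MEM src=r2 dispatched  <A:3 Mu:1 Ld:0 B:1 rd:1 wr:0>
#4 ALU src=r2,r1 held:RD_PORT  <A:3 Mu:1 Ld:0 B:1 rd:1 wr:0>

issued = [0, 2, 3]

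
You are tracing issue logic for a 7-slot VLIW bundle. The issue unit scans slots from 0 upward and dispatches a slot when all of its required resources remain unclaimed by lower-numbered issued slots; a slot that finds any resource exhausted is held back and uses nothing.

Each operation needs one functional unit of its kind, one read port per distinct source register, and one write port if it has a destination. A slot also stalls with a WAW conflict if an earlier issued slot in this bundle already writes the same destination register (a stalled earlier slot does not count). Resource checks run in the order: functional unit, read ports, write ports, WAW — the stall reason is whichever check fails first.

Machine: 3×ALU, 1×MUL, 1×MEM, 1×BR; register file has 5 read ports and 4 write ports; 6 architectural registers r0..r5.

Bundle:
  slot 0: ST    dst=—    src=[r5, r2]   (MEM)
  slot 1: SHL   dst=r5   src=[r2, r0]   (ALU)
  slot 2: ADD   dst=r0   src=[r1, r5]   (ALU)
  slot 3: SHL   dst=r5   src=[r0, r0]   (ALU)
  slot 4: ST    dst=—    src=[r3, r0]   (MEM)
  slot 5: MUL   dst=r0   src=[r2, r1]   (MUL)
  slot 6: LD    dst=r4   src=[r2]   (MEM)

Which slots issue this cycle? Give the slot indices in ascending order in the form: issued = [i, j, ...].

#0 MEM src=r5,r2 dispatched  <A:3 Mu:1 Ld:0 B:1 rd:3 wr:4>
#1 ALU src=r2,r0 dispatched  <A:2 Mu:1 Ld:0 B:1 rd:1 wr:3>
#2 ALU src=r1,r5 held:RD_PORT  <A:2 Mu:1 Ld:0 B:1 rd:1 wr:3>
#3 ALU src=r0,r0 held:WAW  <A:2 Mu:1 Ld:0 B:1 rd:1 wr:3>
#4 MEM src=r3,r0 held:FU  <A:2 Mu:1 Ld:0 B:1 rd:1 wr:3>
#5 MUL src=r2,r1 held:RD_PORT  <A:2 Mu:1 Ld:0 B:1 rd:1 wr:3>
#6 MEM src=r2 held:FU  <A:2 Mu:1 Ld:0 B:1 rd:1 wr:3>

issued = [0, 1]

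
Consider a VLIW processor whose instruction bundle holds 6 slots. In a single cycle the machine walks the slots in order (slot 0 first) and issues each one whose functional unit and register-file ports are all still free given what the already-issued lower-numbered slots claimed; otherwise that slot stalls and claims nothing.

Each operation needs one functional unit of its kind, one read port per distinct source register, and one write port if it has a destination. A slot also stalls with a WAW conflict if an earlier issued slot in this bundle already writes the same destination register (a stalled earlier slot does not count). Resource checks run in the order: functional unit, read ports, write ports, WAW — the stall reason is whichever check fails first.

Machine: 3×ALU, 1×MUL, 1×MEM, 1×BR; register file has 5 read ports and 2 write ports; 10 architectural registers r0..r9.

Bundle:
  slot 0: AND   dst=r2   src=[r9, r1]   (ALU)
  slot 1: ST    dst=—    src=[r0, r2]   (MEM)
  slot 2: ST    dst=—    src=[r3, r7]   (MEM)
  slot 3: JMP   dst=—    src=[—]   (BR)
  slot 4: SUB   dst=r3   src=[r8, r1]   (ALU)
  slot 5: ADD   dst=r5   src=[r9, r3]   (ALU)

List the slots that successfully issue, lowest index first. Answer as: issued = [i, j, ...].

#0 ALU src=r9,r1 dispatched  <A:2 Mu:1 Ld:1 B:1 rd:3 wr:1>
#1 MEM src=r0,r2 dispatched  <A:2 Mu:1 Ld:0 B:1 rd:1 wr:1>
#2 MEM src=r3,r7 held:FU  <A:2 Mu:1 Ld:0 B:1 rd:1 wr:1>
#3 BR src=- dispatched  <A:2 Mu:1 Ld:0 B:0 rd:1 wr:1>
#4 ALU src=r8,r1 held:RD_PORT  <A:2 Mu:1 Ld:0 B:0 rd:1 wr:1>
#5 ALU src=r9,r3 held:RD_PORT  <A:2 Mu:1 Ld:0 B:0 rd:1 wr:1>

issued = [0, 1, 3]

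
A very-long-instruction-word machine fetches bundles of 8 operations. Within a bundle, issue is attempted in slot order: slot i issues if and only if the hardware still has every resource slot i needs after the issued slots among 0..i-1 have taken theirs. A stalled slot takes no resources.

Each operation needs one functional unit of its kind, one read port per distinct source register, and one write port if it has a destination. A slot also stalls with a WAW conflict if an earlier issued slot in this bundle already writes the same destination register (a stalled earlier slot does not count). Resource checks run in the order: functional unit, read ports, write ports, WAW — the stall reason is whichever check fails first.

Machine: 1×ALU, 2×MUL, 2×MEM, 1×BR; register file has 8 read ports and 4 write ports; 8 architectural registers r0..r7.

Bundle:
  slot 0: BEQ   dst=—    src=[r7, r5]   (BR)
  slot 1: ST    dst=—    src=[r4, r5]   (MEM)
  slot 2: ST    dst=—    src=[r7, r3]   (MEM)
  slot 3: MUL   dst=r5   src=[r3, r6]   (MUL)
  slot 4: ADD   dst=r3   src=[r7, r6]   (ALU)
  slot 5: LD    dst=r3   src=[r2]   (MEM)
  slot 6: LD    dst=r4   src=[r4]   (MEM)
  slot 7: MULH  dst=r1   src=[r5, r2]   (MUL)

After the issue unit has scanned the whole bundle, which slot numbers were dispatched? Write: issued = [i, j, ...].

slot 0 (BR): ISSUE — free A1,Mu2,Ld2,B0 rp6 wp4
slot 1 (MEM): ISSUE — free A1,Mu2,Ld1,B0 rp4 wp4
slot 2 (MEM): ISSUE — free A1,Mu2,Ld0,B0 rp2 wp4
slot 3 (MUL): ISSUE — free A1,Mu1,Ld0,B0 rp0 wp3
slot 4 (ALU): stall RD_PORT — free A1,Mu1,Ld0,B0 rp0 wp3
slot 5 (MEM): stall FU — free A1,Mu1,Ld0,B0 rp0 wp3
slot 6 (MEM): stall FU — free A1,Mu1,Ld0,B0 rp0 wp3
slot 7 (MUL): stall RD_PORT — free A1,Mu1,Ld0,B0 rp0 wp3

issued = [0, 1, 2, 3]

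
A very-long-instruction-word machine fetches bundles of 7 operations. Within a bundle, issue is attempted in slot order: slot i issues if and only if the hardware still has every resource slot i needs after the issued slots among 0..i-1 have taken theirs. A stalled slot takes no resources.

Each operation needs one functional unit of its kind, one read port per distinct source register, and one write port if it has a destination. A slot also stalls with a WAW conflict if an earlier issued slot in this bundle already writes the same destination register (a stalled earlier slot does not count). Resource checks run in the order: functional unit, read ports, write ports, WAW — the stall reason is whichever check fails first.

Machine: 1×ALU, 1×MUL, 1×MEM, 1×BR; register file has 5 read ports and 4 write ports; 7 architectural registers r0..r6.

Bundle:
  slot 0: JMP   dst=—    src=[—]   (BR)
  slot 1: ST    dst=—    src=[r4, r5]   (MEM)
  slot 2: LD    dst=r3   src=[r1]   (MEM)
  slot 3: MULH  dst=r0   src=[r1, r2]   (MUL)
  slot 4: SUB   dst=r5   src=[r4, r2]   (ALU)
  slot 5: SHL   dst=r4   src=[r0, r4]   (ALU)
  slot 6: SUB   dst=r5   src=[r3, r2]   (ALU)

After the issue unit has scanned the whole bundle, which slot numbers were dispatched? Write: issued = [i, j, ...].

#0 BR src=- dispatched  <A:1 Mu:1 Ld:1 B:0 rd:5 wr:4>
#1 MEM src=r4,r5 dispatched  <A:1 Mu:1 Ld:0 B:0 rd:3 wr:4>
#2 MEM src=r1 held:FU  <A:1 Mu:1 Ld:0 B:0 rd:3 wr:4>
#3 MUL src=r1,r2 dispatched  <A:1 Mu:0 Ld:0 B:0 rd:1 wr:3>
#4 ALU src=r4,r2 held:RD_PORT  <A:1 Mu:0 Ld:0 B:0 rd:1 wr:3>
#5 ALU src=r0,r4 held:RD_PORT  <A:1 Mu:0 Ld:0 B:0 rd:1 wr:3>
#6 ALU src=r3,r2 held:RD_PORT  <A:1 Mu:0 Ld:0 B:0 rd:1 wr:3>

issued = [0, 1, 3]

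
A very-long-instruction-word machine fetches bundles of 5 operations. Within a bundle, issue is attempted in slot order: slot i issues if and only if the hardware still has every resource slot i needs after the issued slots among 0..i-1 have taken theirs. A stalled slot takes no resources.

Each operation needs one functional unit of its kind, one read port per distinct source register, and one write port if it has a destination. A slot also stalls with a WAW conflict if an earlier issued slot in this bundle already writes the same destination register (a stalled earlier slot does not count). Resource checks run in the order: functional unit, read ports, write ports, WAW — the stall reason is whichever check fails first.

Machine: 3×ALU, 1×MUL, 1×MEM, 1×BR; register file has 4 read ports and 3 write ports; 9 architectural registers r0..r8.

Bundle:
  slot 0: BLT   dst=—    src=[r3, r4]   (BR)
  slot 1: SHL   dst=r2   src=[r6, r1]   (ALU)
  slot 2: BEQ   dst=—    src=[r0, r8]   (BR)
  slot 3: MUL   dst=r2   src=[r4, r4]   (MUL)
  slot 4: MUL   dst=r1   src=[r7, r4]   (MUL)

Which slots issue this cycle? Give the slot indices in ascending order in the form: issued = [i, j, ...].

issued = [0, 1]

  0. BR ⇒ go  {3A/1Mu/1Ld/0B | 2r 3w}
  1. ALU→r2 ⇒ go  {2A/1Mu/1Ld/0B | 0r 2w}
  2. BR ⇒ no(FU)  {2A/1Mu/1Ld/0B | 0r 2w}
  3. MUL→r2 ⇒ no(RD_PORT)  {2A/1Mu/1Ld/0B | 0r 2w}
  4. MUL→r1 ⇒ no(RD_PORT)  {2A/1Mu/1Ld/0B | 0r 2w}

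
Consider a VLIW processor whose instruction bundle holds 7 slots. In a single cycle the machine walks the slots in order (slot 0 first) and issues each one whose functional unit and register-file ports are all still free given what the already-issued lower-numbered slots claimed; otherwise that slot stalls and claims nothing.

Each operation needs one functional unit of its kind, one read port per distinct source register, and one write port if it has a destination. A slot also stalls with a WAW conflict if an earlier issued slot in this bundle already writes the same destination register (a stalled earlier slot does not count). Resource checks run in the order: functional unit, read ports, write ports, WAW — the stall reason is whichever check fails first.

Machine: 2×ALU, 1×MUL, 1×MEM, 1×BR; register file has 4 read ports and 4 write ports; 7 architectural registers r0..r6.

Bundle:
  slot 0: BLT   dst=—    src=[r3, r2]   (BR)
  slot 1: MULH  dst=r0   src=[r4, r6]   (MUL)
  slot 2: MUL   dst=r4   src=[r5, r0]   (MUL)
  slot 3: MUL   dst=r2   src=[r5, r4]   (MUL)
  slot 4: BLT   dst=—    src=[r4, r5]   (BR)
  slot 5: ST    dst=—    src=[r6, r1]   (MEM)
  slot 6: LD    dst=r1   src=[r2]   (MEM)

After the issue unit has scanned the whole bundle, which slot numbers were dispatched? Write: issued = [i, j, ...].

issued = [0, 1]

slot 0 (BR): ISSUE — free A2,Mu1,Ld1,B0 rp2 wp4
slot 1 (MUL): ISSUE — free A2,Mu0,Ld1,B0 rp0 wp3
slot 2 (MUL): stall FU — free A2,Mu0,Ld1,B0 rp0 wp3
slot 3 (MUL): stall FU — free A2,Mu0,Ld1,B0 rp0 wp3
slot 4 (BR): stall FU — free A2,Mu0,Ld1,B0 rp0 wp3
slot 5 (MEM): stall RD_PORT — free A2,Mu0,Ld1,B0 rp0 wp3
slot 6 (MEM): stall RD_PORT — free A2,Mu0,Ld1,B0 rp0 wp3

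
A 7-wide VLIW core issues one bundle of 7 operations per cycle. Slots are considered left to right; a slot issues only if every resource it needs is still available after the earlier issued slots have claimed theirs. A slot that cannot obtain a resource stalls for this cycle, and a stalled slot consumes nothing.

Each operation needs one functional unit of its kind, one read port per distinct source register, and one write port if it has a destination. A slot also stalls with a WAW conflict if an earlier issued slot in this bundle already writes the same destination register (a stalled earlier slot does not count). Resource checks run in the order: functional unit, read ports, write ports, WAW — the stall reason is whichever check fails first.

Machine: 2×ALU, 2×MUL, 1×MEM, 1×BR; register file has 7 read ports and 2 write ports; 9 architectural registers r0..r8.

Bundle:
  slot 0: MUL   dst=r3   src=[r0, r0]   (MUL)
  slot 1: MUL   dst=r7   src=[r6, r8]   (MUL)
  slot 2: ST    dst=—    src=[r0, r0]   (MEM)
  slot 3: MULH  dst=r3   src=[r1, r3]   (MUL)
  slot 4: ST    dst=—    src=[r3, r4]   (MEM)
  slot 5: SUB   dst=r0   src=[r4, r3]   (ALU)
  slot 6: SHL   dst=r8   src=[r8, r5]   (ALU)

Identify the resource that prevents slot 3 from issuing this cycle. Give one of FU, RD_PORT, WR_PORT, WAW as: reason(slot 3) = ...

  0. MUL→r3 ⇒ go  {2A/1Mu/1Ld/1B | 6r 1w}
  1. MUL→r7 ⇒ go  {2A/0Mu/1Ld/1B | 4r 0w}
  2. MEM ⇒ go  {2A/0Mu/0Ld/1B | 3r 0w}
  3. MUL→r3 ⇒ no(FU)  {2A/0Mu/0Ld/1B | 3r 0w}
  4. MEM ⇒ no(FU)  {2A/0Mu/0Ld/1B | 3r 0w}
  5. ALU→r0 ⇒ no(WR_PORT)  {2A/0Mu/0Ld/1B | 3r 0w}
  6. ALU→r8 ⇒ no(WR_PORT)  {2A/0Mu/0Ld/1B | 3r 0w}

reason(slot 3) = FU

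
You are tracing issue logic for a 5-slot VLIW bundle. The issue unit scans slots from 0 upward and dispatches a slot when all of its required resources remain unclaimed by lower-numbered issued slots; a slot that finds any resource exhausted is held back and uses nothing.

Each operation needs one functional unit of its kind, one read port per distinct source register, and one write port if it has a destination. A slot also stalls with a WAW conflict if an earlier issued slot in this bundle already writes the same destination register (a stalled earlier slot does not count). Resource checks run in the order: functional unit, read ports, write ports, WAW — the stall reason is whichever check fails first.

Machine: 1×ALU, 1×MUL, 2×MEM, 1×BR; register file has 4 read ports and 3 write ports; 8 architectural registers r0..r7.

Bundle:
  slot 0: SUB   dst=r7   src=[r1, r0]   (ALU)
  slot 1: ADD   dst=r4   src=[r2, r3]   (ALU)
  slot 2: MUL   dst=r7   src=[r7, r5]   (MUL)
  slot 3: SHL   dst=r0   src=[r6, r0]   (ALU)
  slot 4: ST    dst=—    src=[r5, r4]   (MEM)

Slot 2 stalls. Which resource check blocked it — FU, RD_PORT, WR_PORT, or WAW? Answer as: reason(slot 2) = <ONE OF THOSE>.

  0. ALU→r7 ⇒ go  {0A/1Mu/2Ld/1B | 2r 2w}
  1. ALU→r4 ⇒ no(FU)  {0A/1Mu/2Ld/1B | 2r 2w}
  2. MUL→r7 ⇒ no(WAW)  {0A/1Mu/2Ld/1B | 2r 2w}
  3. ALU→r0 ⇒ no(FU)  {0A/1Mu/2Ld/1B | 2r 2w}
  4. MEM ⇒ go  {0A/1Mu/1Ld/1B | 0r 2w}

reason(slot 2) = WAW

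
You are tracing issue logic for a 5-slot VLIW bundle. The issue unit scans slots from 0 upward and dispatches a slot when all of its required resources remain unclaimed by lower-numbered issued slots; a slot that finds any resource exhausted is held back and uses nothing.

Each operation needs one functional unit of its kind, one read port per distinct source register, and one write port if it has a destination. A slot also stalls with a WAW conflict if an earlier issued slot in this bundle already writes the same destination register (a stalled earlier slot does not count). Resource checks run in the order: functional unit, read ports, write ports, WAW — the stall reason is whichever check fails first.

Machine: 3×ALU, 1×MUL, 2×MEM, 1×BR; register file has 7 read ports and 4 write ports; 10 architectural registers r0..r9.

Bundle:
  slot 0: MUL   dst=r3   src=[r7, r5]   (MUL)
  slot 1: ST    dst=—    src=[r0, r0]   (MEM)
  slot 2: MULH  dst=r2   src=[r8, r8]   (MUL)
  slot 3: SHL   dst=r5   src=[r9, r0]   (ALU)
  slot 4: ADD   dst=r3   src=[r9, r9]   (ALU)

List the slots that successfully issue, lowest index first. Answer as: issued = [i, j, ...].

issued = [0, 1, 3]

slot 0 (MUL): ISSUE — free A3,Mu0,Ld2,B1 rp5 wp3
slot 1 (MEM): ISSUE — free A3,Mu0,Ld1,B1 rp4 wp3
slot 2 (MUL): stall FU — free A3,Mu0,Ld1,B1 rp4 wp3
slot 3 (ALU): ISSUE — free A2,Mu0,Ld1,B1 rp2 wp2
slot 4 (ALU): stall WAW — free A2,Mu0,Ld1,B1 rp2 wp2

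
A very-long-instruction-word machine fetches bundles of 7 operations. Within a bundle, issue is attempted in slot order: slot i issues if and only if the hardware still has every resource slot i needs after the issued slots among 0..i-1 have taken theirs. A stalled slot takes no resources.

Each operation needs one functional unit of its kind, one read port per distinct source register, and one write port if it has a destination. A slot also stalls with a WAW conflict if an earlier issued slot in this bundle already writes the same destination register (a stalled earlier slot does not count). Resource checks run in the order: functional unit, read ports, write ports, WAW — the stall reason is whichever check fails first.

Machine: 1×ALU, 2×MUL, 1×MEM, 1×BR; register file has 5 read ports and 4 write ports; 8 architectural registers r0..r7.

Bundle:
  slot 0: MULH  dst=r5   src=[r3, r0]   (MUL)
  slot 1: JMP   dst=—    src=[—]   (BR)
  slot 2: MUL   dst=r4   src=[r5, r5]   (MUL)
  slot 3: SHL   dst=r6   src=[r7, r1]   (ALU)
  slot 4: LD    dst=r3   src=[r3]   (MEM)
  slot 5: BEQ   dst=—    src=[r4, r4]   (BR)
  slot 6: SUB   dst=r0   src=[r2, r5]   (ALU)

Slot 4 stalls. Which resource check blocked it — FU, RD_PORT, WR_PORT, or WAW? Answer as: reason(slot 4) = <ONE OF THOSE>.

slot 0 (MUL): ISSUE — free A1,Mu1,Ld1,B1 rp3 wp3
slot 1 (BR): ISSUE — free A1,Mu1,Ld1,B0 rp3 wp3
slot 2 (MUL): ISSUE — free A1,Mu0,Ld1,B0 rp2 wp2
slot 3 (ALU): ISSUE — free A0,Mu0,Ld1,B0 rp0 wp1
slot 4 (MEM): stall RD_PORT — free A0,Mu0,Ld1,B0 rp0 wp1
slot 5 (BR): stall FU — free A0,Mu0,Ld1,B0 rp0 wp1
slot 6 (ALU): stall FU — free A0,Mu0,Ld1,B0 rp0 wp1

reason(slot 4) = RD_PORT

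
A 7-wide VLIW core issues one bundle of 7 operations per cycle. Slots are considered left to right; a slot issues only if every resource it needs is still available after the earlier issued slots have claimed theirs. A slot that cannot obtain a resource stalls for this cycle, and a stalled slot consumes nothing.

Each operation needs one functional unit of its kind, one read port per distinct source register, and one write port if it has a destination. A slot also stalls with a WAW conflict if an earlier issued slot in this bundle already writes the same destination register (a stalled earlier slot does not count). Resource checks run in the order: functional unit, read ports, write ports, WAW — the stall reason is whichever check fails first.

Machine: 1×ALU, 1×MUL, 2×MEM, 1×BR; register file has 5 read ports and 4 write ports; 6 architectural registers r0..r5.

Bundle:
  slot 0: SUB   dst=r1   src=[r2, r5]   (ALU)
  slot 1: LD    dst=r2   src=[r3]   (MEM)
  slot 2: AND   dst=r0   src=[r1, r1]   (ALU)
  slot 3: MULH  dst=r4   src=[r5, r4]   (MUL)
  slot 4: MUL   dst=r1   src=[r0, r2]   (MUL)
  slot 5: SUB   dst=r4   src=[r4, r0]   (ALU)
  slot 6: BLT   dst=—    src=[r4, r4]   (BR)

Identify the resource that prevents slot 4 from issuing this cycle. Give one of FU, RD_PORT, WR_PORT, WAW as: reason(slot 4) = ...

[0] ALU needs rd=2 wr=1: ok; after: ALU=0 MUL=1 MEM=2 BR=1, R=3, W=3
[1] MEM needs rd=1 wr=1: ok; after: ALU=0 MUL=1 MEM=1 BR=1, R=2, W=2
[2] ALU needs rd=1 wr=1: FU; after: ALU=0 MUL=1 MEM=1 BR=1, R=2, W=2
[3] MUL needs rd=2 wr=1: ok; after: ALU=0 MUL=0 MEM=1 BR=1, R=0, W=1
[4] MUL needs rd=2 wr=1: FU; after: ALU=0 MUL=0 MEM=1 BR=1, R=0, W=1
[5] ALU needs rd=2 wr=1: FU; after: ALU=0 MUL=0 MEM=1 BR=1, R=0, W=1
[6] BR needs rd=1 wr=0: RD_PORT; after: ALU=0 MUL=0 MEM=1 BR=1, R=0, W=1

reason(slot 4) = FU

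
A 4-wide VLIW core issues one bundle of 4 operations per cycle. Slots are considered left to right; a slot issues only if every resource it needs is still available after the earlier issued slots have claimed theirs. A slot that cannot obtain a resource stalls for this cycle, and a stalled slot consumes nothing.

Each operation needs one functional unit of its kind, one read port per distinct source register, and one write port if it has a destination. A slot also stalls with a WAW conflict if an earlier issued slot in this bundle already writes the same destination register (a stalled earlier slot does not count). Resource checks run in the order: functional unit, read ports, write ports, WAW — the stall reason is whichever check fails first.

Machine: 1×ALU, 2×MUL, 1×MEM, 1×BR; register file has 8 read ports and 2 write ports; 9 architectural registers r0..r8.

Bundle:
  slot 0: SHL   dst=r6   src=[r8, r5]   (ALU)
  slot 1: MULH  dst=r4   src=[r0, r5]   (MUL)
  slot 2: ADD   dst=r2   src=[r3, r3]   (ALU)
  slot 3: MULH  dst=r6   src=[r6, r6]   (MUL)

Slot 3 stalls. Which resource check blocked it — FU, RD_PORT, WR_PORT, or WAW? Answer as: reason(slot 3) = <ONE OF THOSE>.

reason(slot 3) = WR_PORT

  0. ALU→r6 ⇒ go  {0A/2Mu/1Ld/1B | 6r 1w}
  1. MUL→r4 ⇒ go  {0A/1Mu/1Ld/1B | 4r 0w}
  2. ALU→r2 ⇒ no(FU)  {0A/1Mu/1Ld/1B | 4r 0w}
  3. MUL→r6 ⇒ no(WR_PORT)  {0A/1Mu/1Ld/1B | 4r 0w}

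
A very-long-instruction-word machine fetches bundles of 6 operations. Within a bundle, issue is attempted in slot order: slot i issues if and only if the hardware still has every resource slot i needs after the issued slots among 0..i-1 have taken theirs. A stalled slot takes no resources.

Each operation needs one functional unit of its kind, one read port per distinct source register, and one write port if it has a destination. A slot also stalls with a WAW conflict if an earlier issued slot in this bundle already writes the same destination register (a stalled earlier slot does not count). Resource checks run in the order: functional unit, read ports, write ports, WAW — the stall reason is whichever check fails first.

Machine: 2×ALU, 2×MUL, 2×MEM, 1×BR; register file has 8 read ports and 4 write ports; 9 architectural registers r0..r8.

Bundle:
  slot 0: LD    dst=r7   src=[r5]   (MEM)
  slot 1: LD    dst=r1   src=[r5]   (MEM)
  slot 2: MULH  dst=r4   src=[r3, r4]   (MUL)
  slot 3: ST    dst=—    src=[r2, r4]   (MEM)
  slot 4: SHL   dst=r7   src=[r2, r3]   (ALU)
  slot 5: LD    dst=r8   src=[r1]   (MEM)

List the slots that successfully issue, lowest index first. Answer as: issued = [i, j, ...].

issued = [0, 1, 2]

  0. MEM→r7 ⇒ go  {2A/2Mu/1Ld/1B | 7r 3w}
  1. MEM→r1 ⇒ go  {2A/2Mu/0Ld/1B | 6r 2w}
  2. MUL→r4 ⇒ go  {2A/1Mu/0Ld/1B | 4r 1w}
  3. MEM ⇒ no(FU)  {2A/1Mu/0Ld/1B | 4r 1w}
  4. ALU→r7 ⇒ no(WAW)  {2A/1Mu/0Ld/1B | 4r 1w}
  5. MEM→r8 ⇒ no(FU)  {2A/1Mu/0Ld/1B | 4r 1w}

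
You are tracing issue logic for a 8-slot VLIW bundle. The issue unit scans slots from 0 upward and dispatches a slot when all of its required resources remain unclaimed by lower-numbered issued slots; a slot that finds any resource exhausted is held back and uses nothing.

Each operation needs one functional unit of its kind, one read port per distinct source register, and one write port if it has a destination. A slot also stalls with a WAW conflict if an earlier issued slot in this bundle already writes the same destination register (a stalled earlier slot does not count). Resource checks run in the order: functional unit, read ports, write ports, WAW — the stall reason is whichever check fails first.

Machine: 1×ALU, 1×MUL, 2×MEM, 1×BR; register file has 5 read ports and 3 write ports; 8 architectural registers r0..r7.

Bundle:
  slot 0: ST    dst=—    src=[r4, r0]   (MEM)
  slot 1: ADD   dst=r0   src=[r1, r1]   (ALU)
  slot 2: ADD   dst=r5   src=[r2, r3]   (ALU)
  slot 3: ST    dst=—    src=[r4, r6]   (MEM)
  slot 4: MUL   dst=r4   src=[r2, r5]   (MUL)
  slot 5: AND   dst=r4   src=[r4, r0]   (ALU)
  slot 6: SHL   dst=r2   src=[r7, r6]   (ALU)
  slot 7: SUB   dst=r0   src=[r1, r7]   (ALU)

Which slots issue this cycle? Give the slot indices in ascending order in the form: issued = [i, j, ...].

issued = [0, 1, 3]

(0) want 1×MEM +2rd +0wr — yes → AL1|MU1|ME1|BR1|rd3|wr3
(1) want 1×ALU +1rd +1wr — yes → AL0|MU1|ME1|BR1|rd2|wr2
(2) want 1×ALU +2rd +1wr — FU → AL0|MU1|ME1|BR1|rd2|wr2
(3) want 1×MEM +2rd +0wr — yes → AL0|MU1|ME0|BR1|rd0|wr2
(4) want 1×MUL +2rd +1wr — RD_PORT → AL0|MU1|ME0|BR1|rd0|wr2
(5) want 1×ALU +2rd +1wr — FU → AL0|MU1|ME0|BR1|rd0|wr2
(6) want 1×ALU +2rd +1wr — FU → AL0|MU1|ME0|BR1|rd0|wr2
(7) want 1×ALU +2rd +1wr — FU → AL0|MU1|ME0|BR1|rd0|wr2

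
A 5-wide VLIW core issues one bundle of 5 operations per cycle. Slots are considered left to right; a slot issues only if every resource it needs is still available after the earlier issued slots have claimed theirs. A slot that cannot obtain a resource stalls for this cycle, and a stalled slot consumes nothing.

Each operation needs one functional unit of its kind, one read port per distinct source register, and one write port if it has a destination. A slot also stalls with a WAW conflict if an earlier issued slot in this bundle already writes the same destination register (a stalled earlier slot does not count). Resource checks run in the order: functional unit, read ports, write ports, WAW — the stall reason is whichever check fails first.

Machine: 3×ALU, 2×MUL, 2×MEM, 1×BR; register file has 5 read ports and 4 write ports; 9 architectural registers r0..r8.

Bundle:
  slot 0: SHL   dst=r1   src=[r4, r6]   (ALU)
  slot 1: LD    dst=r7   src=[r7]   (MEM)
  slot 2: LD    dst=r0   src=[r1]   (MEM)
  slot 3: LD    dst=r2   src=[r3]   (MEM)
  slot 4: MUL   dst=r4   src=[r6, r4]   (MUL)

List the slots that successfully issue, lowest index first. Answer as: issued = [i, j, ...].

issued = [0, 1, 2]

  0. ALU→r1 ⇒ go  {2A/2Mu/2Ld/1B | 3r 3w}
  1. MEM→r7 ⇒ go  {2A/2Mu/1Ld/1B | 2r 2w}
  2. MEM→r0 ⇒ go  {2A/2Mu/0Ld/1B | 1r 1w}
  3. MEM→r2 ⇒ no(FU)  {2A/2Mu/0Ld/1B | 1r 1w}
  4. MUL→r4 ⇒ no(RD_PORT)  {2A/2Mu/0Ld/1B | 1r 1w}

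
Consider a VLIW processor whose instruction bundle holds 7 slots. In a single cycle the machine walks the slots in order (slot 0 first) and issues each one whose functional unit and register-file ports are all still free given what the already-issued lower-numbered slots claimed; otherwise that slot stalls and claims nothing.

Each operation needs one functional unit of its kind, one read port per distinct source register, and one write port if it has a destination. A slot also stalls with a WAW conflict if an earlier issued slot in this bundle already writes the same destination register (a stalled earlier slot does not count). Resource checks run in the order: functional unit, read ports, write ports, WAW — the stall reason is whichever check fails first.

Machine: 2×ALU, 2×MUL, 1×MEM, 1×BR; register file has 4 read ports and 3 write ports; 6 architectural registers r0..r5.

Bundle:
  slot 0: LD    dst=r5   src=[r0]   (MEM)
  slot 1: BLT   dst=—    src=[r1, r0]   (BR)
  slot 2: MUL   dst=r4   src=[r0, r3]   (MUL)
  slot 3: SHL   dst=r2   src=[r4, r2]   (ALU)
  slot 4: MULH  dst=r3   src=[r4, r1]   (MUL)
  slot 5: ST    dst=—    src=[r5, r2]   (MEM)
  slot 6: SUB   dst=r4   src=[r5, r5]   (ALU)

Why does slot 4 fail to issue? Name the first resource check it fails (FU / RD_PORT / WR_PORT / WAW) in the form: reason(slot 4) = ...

reason(slot 4) = RD_PORT

slot 0 (MEM): ISSUE — free A2,Mu2,Ld0,B1 rp3 wp2
slot 1 (BR): ISSUE — free A2,Mu2,Ld0,B0 rp1 wp2
slot 2 (MUL): stall RD_PORT — free A2,Mu2,Ld0,B0 rp1 wp2
slot 3 (ALU): stall RD_PORT — free A2,Mu2,Ld0,B0 rp1 wp2
slot 4 (MUL): stall RD_PORT — free A2,Mu2,Ld0,B0 rp1 wp2
slot 5 (MEM): stall FU — free A2,Mu2,Ld0,B0 rp1 wp2
slot 6 (ALU): ISSUE — free A1,Mu2,Ld0,B0 rp0 wp1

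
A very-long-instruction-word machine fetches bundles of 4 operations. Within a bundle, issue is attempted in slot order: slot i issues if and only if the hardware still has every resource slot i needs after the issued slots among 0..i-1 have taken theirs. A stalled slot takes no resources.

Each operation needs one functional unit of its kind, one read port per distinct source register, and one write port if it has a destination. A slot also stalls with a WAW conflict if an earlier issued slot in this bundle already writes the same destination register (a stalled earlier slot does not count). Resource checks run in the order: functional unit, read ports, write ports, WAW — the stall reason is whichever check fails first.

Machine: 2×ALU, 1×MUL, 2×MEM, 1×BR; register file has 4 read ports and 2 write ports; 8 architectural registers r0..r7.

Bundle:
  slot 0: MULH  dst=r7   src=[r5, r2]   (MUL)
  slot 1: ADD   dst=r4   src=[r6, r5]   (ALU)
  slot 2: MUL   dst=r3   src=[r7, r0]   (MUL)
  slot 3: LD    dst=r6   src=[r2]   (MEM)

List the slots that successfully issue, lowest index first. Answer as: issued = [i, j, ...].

  0. MUL→r7 ⇒ go  {2A/0Mu/2Ld/1B | 2r 1w}
  1. ALU→r4 ⇒ go  {1A/0Mu/2Ld/1B | 0r 0w}
  2. MUL→r3 ⇒ no(FU)  {1A/0Mu/2Ld/1B | 0r 0w}
  3. MEM→r6 ⇒ no(RD_PORT)  {1A/0Mu/2Ld/1B | 0r 0w}

issued = [0, 1]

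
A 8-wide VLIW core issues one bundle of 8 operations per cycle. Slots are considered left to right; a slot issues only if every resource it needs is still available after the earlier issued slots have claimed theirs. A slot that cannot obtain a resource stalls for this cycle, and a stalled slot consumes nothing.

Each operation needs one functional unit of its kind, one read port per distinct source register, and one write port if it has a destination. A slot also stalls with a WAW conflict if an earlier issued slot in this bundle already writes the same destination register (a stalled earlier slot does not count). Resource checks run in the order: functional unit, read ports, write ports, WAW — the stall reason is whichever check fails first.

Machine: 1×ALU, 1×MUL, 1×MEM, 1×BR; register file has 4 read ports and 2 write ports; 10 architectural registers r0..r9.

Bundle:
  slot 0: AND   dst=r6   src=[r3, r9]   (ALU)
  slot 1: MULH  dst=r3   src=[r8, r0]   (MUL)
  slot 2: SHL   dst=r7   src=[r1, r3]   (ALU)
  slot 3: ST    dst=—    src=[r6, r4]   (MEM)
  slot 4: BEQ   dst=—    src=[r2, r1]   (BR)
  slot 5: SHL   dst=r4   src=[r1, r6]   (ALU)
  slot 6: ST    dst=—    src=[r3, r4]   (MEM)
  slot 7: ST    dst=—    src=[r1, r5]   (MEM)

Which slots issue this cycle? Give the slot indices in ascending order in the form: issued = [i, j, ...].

(0) want 1×ALU +2rd +1wr — yes → AL0|MU1|ME1|BR1|rd2|wr1
(1) want 1×MUL +2rd +1wr — yes → AL0|MU0|ME1|BR1|rd0|wr0
(2) want 1×ALU +2rd +1wr — FU → AL0|MU0|ME1|BR1|rd0|wr0
(3) want 1×MEM +2rd +0wr — RD_PORT → AL0|MU0|ME1|BR1|rd0|wr0
(4) want 1×BR +2rd +0wr — RD_PORT → AL0|MU0|ME1|BR1|rd0|wr0
(5) want 1×ALU +2rd +1wr — FU → AL0|MU0|ME1|BR1|rd0|wr0
(6) want 1×MEM +2rd +0wr — RD_PORT → AL0|MU0|ME1|BR1|rd0|wr0
(7) want 1×MEM +2rd +0wr — RD_PORT → AL0|MU0|ME1|BR1|rd0|wr0

issued = [0, 1]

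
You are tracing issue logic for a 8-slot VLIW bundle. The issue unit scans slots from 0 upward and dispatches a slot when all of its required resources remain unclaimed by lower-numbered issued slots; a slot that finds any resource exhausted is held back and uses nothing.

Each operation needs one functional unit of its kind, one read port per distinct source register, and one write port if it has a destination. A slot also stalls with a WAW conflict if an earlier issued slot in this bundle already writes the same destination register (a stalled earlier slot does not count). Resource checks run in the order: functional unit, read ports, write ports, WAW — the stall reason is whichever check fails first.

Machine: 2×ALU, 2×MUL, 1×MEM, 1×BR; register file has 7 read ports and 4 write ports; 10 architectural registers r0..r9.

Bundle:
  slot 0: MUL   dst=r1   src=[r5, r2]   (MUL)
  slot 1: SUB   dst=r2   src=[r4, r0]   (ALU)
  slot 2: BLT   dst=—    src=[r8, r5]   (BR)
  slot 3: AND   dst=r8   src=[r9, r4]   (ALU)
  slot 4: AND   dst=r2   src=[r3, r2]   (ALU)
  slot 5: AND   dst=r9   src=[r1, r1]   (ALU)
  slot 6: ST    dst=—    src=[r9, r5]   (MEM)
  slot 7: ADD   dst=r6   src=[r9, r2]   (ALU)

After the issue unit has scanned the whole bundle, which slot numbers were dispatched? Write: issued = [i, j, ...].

slot 0 (MUL): ISSUE — free A2,Mu1,Ld1,B1 rp5 wp3
slot 1 (ALU): ISSUE — free A1,Mu1,Ld1,B1 rp3 wp2
slot 2 (BR): ISSUE — free A1,Mu1,Ld1,B0 rp1 wp2
slot 3 (ALU): stall RD_PORT — free A1,Mu1,Ld1,B0 rp1 wp2
slot 4 (ALU): stall RD_PORT — free A1,Mu1,Ld1,B0 rp1 wp2
slot 5 (ALU): ISSUE — free A0,Mu1,Ld1,B0 rp0 wp1
slot 6 (MEM): stall RD_PORT — free A0,Mu1,Ld1,B0 rp0 wp1
slot 7 (ALU): stall FU — free A0,Mu1,Ld1,B0 rp0 wp1

issued = [0, 1, 2, 5]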